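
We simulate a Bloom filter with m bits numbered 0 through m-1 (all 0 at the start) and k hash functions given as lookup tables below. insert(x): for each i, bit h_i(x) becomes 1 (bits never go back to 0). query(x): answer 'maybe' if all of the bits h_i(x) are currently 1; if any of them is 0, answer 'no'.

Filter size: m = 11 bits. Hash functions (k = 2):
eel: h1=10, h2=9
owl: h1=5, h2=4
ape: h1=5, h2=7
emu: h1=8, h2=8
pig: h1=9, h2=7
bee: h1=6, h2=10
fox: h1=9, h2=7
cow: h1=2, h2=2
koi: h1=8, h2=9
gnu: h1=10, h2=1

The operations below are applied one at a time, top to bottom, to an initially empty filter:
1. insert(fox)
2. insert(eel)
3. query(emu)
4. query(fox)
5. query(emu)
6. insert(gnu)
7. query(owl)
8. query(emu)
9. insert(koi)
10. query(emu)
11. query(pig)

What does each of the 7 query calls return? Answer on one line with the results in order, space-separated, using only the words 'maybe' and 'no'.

Start: bits=00000000000
Op 1: insert fox -> sets bits 7 9 -> bits=00000001010
Op 2: insert eel -> sets bits 9 10 -> bits=00000001011
Op 3: query emu -> checks bit8=0 (has a 0) -> no
Op 4: query fox -> checks bit7=1, bit9=1 (all 1) -> maybe
Op 5: query emu -> checks bit8=0 (has a 0) -> no
Op 6: insert gnu -> sets bits 1 10 -> bits=01000001011
Op 7: query owl -> checks bit4=0, bit5=0 (has a 0) -> no
Op 8: query emu -> checks bit8=0 (has a 0) -> no
Op 9: insert koi -> sets bits 8 9 -> bits=01000001111
Op 10: query emu -> checks bit8=1 (all 1) -> maybe
Op 11: query pig -> checks bit7=1, bit9=1 (all 1) -> maybe
Query results in order: no maybe no no no maybe maybe

Answer: no maybe no no no maybe maybe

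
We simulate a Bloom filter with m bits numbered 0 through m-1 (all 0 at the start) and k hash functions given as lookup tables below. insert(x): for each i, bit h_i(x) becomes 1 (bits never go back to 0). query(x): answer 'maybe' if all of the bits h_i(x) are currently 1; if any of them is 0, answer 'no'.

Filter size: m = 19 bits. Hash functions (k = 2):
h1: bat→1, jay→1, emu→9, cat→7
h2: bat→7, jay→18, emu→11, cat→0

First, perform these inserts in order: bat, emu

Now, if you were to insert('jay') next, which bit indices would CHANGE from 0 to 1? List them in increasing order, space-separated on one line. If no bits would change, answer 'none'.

Start: bits=0000000000000000000
After insert 'bat': sets bits 1 7 -> bits=0100000100000000000
After insert 'emu': sets bits 9 11 -> bits=0100000101010000000
insert 'jay' would touch bits 1 18; currently bit1=1, bit18=0
Bits that are 0 among those (would change 0->1): 18

Answer: 18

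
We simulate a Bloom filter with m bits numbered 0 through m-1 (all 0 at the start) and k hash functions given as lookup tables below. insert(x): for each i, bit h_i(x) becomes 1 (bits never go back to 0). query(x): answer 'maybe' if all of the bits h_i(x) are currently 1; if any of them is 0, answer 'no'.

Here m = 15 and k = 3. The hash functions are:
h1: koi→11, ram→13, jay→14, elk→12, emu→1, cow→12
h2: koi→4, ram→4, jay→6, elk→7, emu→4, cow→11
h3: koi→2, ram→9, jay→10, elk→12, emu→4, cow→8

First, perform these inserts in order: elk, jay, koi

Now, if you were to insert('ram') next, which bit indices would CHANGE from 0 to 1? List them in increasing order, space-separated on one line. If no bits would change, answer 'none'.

Answer: 9 13

Derivation:
Start: bits=000000000000000
After insert 'elk': sets bits 7 12 -> bits=000000010000100
After insert 'jay': sets bits 6 10 14 -> bits=000000110010101
After insert 'koi': sets bits 2 4 11 -> bits=001010110011101
insert 'ram' would touch bits 4 9 13; currently bit4=1, bit9=0, bit13=0
Bits that are 0 among those (would change 0->1): 9 13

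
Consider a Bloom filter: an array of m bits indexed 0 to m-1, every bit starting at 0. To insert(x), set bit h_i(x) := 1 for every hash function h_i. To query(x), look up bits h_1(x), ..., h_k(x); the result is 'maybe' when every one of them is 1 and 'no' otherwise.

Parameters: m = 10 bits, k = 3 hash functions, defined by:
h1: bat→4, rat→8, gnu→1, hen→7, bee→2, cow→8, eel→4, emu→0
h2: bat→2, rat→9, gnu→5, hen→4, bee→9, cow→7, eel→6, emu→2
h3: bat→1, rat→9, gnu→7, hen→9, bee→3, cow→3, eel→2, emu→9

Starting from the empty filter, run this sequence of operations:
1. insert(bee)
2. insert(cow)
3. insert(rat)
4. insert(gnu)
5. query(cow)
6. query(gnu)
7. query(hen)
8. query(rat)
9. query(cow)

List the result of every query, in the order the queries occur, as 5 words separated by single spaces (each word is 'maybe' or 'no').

Start: bits=0000000000
Op 1: insert bee -> sets bits 2 3 9 -> bits=0011000001
Op 2: insert cow -> sets bits 3 7 8 -> bits=0011000111
Op 3: insert rat -> sets bits 8 9 -> bits=0011000111
Op 4: insert gnu -> sets bits 1 5 7 -> bits=0111010111
Op 5: query cow -> checks bit3=1, bit7=1, bit8=1 (all 1) -> maybe
Op 6: query gnu -> checks bit1=1, bit5=1, bit7=1 (all 1) -> maybe
Op 7: query hen -> checks bit4=0, bit7=1, bit9=1 (has a 0) -> no
Op 8: query rat -> checks bit8=1, bit9=1 (all 1) -> maybe
Op 9: query cow -> checks bit3=1, bit7=1, bit8=1 (all 1) -> maybe
Query results in order: maybe maybe no maybe maybe

Answer: maybe maybe no maybe maybe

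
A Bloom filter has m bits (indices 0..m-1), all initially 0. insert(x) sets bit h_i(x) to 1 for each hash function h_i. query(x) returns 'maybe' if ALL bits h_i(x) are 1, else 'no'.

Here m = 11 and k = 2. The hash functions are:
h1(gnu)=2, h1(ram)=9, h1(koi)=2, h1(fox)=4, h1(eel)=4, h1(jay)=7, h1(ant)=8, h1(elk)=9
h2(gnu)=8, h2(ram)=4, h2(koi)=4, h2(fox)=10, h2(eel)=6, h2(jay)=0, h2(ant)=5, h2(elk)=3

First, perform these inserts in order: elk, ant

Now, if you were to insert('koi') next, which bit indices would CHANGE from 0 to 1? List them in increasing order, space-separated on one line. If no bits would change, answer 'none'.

Answer: 2 4

Derivation:
Start: bits=00000000000
After insert 'elk': sets bits 3 9 -> bits=00010000010
After insert 'ant': sets bits 5 8 -> bits=00010100110
insert 'koi' would touch bits 2 4; currently bit2=0, bit4=0
Bits that are 0 among those (would change 0->1): 2 4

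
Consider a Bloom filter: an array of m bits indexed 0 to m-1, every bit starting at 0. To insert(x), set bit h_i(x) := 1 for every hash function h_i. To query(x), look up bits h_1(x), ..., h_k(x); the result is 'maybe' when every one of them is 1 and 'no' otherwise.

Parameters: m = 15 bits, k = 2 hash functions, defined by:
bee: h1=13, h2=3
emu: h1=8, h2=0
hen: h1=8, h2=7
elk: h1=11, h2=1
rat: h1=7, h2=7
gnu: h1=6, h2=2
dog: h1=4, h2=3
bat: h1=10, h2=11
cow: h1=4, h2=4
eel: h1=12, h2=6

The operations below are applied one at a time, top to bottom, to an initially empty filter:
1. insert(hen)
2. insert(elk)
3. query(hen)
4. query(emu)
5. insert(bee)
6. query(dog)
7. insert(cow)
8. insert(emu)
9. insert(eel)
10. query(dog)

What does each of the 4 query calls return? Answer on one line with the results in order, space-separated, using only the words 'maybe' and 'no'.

Start: bits=000000000000000
Op 1: insert hen -> sets bits 7 8 -> bits=000000011000000
Op 2: insert elk -> sets bits 1 11 -> bits=010000011001000
Op 3: query hen -> checks bit7=1, bit8=1 (all 1) -> maybe
Op 4: query emu -> checks bit0=0, bit8=1 (has a 0) -> no
Op 5: insert bee -> sets bits 3 13 -> bits=010100011001010
Op 6: query dog -> checks bit3=1, bit4=0 (has a 0) -> no
Op 7: insert cow -> sets bits 4 -> bits=010110011001010
Op 8: insert emu -> sets bits 0 8 -> bits=110110011001010
Op 9: insert eel -> sets bits 6 12 -> bits=110110111001110
Op 10: query dog -> checks bit3=1, bit4=1 (all 1) -> maybe
Query results in order: maybe no no maybe

Answer: maybe no no maybe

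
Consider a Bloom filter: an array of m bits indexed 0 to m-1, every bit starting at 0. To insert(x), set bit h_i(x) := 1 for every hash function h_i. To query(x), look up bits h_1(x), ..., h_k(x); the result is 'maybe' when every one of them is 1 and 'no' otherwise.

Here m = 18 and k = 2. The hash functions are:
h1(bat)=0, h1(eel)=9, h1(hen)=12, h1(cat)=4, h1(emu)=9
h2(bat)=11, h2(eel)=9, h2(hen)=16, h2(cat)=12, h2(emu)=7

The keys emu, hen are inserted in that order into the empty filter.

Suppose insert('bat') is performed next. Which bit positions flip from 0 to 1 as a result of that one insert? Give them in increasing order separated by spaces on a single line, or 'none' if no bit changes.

Answer: 0 11

Derivation:
Start: bits=000000000000000000
After insert 'emu': sets bits 7 9 -> bits=000000010100000000
After insert 'hen': sets bits 12 16 -> bits=000000010100100010
insert 'bat' would touch bits 0 11; currently bit0=0, bit11=0
Bits that are 0 among those (would change 0->1): 0 11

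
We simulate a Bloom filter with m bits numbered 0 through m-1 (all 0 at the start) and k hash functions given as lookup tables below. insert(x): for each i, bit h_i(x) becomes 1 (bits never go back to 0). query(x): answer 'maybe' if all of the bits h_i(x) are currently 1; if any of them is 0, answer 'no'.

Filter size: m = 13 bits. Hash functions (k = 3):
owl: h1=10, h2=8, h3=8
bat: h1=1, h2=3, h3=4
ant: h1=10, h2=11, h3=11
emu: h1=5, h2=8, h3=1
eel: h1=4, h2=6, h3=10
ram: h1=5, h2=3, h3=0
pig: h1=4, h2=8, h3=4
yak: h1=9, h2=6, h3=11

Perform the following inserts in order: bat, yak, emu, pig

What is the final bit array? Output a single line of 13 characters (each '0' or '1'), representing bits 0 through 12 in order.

Answer: 0101111011010

Derivation:
Start: bits=0000000000000
After insert 'bat': sets bits 1 3 4 -> bits=0101100000000
After insert 'yak': sets bits 6 9 11 -> bits=0101101001010
After insert 'emu': sets bits 1 5 8 -> bits=0101111011010
After insert 'pig': sets bits 4 8 -> bits=0101111011010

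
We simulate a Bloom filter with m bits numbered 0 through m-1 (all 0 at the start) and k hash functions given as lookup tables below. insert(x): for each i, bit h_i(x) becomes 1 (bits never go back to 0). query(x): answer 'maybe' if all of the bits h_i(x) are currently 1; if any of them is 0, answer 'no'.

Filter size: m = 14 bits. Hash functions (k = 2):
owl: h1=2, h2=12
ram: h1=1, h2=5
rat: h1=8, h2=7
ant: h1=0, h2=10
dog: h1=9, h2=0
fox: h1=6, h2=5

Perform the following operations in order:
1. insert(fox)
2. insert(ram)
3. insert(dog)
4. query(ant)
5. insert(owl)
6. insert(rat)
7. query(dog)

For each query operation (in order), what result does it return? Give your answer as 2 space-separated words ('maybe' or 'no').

Answer: no maybe

Derivation:
Start: bits=00000000000000
Op 1: insert fox -> sets bits 5 6 -> bits=00000110000000
Op 2: insert ram -> sets bits 1 5 -> bits=01000110000000
Op 3: insert dog -> sets bits 0 9 -> bits=11000110010000
Op 4: query ant -> checks bit0=1, bit10=0 (has a 0) -> no
Op 5: insert owl -> sets bits 2 12 -> bits=11100110010010
Op 6: insert rat -> sets bits 7 8 -> bits=11100111110010
Op 7: query dog -> checks bit0=1, bit9=1 (all 1) -> maybe
Query results in order: no maybe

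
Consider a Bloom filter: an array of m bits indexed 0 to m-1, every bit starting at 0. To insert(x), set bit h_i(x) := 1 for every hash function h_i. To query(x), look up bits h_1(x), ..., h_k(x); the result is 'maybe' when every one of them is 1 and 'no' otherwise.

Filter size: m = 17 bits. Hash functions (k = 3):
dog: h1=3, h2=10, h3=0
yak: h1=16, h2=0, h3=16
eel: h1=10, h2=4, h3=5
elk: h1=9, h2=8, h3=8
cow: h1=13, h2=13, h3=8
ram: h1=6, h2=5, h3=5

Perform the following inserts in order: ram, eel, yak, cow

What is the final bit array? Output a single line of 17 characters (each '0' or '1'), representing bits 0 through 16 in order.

Start: bits=00000000000000000
After insert 'ram': sets bits 5 6 -> bits=00000110000000000
After insert 'eel': sets bits 4 5 10 -> bits=00001110001000000
After insert 'yak': sets bits 0 16 -> bits=10001110001000001
After insert 'cow': sets bits 8 13 -> bits=10001110101001001

Answer: 10001110101001001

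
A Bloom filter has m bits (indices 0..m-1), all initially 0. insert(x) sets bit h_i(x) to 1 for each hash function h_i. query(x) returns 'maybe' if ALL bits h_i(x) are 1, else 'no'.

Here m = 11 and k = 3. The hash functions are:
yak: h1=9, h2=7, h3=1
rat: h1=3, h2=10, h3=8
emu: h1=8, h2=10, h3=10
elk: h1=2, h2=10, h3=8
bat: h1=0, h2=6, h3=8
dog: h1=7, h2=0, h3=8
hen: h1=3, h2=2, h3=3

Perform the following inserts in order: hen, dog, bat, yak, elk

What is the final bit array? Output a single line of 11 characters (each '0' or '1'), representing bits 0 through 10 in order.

Start: bits=00000000000
After insert 'hen': sets bits 2 3 -> bits=00110000000
After insert 'dog': sets bits 0 7 8 -> bits=10110001100
After insert 'bat': sets bits 0 6 8 -> bits=10110011100
After insert 'yak': sets bits 1 7 9 -> bits=11110011110
After insert 'elk': sets bits 2 8 10 -> bits=11110011111

Answer: 11110011111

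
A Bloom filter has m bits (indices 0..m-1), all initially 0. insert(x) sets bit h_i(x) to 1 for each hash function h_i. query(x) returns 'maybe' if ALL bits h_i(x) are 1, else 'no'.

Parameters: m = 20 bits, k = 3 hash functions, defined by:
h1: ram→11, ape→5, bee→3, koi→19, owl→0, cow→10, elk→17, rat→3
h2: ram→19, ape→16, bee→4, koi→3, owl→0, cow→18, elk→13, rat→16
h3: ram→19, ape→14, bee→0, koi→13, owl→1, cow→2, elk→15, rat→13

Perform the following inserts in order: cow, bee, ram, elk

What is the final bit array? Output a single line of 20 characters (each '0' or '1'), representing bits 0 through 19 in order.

Start: bits=00000000000000000000
After insert 'cow': sets bits 2 10 18 -> bits=00100000001000000010
After insert 'bee': sets bits 0 3 4 -> bits=10111000001000000010
After insert 'ram': sets bits 11 19 -> bits=10111000001100000011
After insert 'elk': sets bits 13 15 17 -> bits=10111000001101010111

Answer: 10111000001101010111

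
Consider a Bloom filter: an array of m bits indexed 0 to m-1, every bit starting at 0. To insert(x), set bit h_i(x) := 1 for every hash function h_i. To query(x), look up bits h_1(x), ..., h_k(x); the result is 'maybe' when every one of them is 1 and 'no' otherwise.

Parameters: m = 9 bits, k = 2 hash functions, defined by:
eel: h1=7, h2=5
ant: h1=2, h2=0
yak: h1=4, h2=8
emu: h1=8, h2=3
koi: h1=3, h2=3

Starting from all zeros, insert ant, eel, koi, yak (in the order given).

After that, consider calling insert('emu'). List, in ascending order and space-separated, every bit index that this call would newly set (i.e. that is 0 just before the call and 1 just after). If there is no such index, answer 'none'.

Answer: none

Derivation:
Start: bits=000000000
After insert 'ant': sets bits 0 2 -> bits=101000000
After insert 'eel': sets bits 5 7 -> bits=101001010
After insert 'koi': sets bits 3 -> bits=101101010
After insert 'yak': sets bits 4 8 -> bits=101111011
insert 'emu' would touch bits 3 8; currently bit3=1, bit8=1
Bits that are 0 among those (would change 0->1): none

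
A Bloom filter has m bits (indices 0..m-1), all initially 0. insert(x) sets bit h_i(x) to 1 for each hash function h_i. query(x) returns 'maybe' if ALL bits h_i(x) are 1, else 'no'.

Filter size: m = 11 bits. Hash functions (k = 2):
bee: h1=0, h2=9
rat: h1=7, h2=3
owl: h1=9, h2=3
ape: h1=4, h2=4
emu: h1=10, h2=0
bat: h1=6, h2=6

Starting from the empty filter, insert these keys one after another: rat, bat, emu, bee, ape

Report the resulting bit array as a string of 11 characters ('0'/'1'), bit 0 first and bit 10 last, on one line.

Answer: 10011011011

Derivation:
Start: bits=00000000000
After insert 'rat': sets bits 3 7 -> bits=00010001000
After insert 'bat': sets bits 6 -> bits=00010011000
After insert 'emu': sets bits 0 10 -> bits=10010011001
After insert 'bee': sets bits 0 9 -> bits=10010011011
After insert 'ape': sets bits 4 -> bits=10011011011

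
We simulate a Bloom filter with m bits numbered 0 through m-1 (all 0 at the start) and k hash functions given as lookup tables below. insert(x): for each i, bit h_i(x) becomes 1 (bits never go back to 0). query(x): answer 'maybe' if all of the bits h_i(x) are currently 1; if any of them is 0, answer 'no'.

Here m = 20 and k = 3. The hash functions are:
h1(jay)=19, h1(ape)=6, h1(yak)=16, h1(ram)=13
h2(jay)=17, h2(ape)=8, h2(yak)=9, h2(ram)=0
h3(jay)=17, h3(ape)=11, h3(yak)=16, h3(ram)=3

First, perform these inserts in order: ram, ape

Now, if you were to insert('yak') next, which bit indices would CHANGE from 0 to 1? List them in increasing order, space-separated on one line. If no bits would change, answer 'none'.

Answer: 9 16

Derivation:
Start: bits=00000000000000000000
After insert 'ram': sets bits 0 3 13 -> bits=10010000000001000000
After insert 'ape': sets bits 6 8 11 -> bits=10010010100101000000
insert 'yak' would touch bits 9 16; currently bit9=0, bit16=0
Bits that are 0 among those (would change 0->1): 9 16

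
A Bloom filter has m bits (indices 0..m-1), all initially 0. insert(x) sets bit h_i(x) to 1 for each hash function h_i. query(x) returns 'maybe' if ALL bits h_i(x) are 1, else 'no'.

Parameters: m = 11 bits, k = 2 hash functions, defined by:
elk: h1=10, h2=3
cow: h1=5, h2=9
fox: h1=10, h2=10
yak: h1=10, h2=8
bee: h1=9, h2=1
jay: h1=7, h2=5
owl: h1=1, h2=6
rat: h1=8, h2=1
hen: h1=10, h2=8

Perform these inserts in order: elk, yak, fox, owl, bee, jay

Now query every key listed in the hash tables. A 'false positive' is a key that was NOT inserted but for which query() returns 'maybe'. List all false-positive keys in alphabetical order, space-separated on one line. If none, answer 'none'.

Start: bits=00000000000
After insert 'elk': sets bits 3 10 -> bits=00010000001
After insert 'yak': sets bits 8 10 -> bits=00010000101
After insert 'fox': sets bits 10 -> bits=00010000101
After insert 'owl': sets bits 1 6 -> bits=01010010101
After insert 'bee': sets bits 1 9 -> bits=01010010111
After insert 'jay': sets bits 5 7 -> bits=01010111111
Not inserted: cow hen rat — query each against bits=01010111111:
query cow: checks bit5=1, bit9=1 (all 1) -> maybe => FALSE POSITIVE
query hen: checks bit8=1, bit10=1 (all 1) -> maybe => FALSE POSITIVE
query rat: checks bit1=1, bit8=1 (all 1) -> maybe => FALSE POSITIVE
False positives (alphabetical): cow hen rat

Answer: cow hen rat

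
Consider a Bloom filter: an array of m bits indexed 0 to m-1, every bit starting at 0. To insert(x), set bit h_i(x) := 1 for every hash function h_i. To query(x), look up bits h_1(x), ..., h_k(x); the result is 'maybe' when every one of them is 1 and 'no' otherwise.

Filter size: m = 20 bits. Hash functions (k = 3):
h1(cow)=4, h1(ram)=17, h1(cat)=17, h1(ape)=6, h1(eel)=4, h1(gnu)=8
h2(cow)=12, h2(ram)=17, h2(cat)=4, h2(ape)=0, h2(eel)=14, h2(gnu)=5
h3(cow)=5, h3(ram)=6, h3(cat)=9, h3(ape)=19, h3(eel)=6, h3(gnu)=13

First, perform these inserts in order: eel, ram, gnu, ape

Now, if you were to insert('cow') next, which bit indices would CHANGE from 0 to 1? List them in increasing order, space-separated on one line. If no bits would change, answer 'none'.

Start: bits=00000000000000000000
After insert 'eel': sets bits 4 6 14 -> bits=00001010000000100000
After insert 'ram': sets bits 6 17 -> bits=00001010000000100100
After insert 'gnu': sets bits 5 8 13 -> bits=00001110100001100100
After insert 'ape': sets bits 0 6 19 -> bits=10001110100001100101
insert 'cow' would touch bits 4 5 12; currently bit4=1, bit5=1, bit12=0
Bits that are 0 among those (would change 0->1): 12

Answer: 12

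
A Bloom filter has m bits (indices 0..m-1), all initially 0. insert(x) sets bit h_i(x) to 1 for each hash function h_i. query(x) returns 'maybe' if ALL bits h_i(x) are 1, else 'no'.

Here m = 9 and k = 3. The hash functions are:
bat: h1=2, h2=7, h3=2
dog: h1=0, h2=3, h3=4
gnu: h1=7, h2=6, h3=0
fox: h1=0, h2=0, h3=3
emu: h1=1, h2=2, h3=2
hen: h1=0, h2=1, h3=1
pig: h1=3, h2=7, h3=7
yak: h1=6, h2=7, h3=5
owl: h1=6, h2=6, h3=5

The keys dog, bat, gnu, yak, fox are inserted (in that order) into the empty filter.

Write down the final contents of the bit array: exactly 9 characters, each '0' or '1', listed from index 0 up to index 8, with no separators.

Start: bits=000000000
After insert 'dog': sets bits 0 3 4 -> bits=100110000
After insert 'bat': sets bits 2 7 -> bits=101110010
After insert 'gnu': sets bits 0 6 7 -> bits=101110110
After insert 'yak': sets bits 5 6 7 -> bits=101111110
After insert 'fox': sets bits 0 3 -> bits=101111110

Answer: 101111110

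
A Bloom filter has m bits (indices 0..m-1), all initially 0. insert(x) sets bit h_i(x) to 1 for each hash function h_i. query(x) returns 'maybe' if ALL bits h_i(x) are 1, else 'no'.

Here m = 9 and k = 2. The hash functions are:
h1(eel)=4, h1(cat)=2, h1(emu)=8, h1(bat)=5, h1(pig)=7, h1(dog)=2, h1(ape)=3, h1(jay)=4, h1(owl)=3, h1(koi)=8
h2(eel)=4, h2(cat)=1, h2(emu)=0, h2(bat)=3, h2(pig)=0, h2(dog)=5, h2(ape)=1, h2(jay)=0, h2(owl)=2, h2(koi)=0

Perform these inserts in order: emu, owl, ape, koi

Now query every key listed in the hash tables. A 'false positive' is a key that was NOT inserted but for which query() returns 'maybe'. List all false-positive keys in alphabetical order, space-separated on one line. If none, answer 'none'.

Answer: cat

Derivation:
Start: bits=000000000
After insert 'emu': sets bits 0 8 -> bits=100000001
After insert 'owl': sets bits 2 3 -> bits=101100001
After insert 'ape': sets bits 1 3 -> bits=111100001
After insert 'koi': sets bits 0 8 -> bits=111100001
Not inserted: bat cat dog eel jay pig — query each against bits=111100001:
query bat: checks bit3=1, bit5=0 (has a 0) -> no => not a false positive
query cat: checks bit1=1, bit2=1 (all 1) -> maybe => FALSE POSITIVE
query dog: checks bit2=1, bit5=0 (has a 0) -> no => not a false positive
query eel: checks bit4=0 (has a 0) -> no => not a false positive
query jay: checks bit0=1, bit4=0 (has a 0) -> no => not a false positive
query pig: checks bit0=1, bit7=0 (has a 0) -> no => not a false positive
False positives (alphabetical): cat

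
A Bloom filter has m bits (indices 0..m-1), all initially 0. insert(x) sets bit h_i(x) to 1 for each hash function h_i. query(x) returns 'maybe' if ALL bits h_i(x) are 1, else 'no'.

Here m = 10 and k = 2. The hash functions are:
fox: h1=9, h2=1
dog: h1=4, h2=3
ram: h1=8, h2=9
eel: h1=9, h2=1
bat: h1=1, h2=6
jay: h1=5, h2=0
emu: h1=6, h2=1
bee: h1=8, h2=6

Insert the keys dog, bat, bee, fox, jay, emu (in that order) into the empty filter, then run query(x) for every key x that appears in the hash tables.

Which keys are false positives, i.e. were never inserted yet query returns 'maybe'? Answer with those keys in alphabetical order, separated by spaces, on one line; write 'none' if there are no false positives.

Start: bits=0000000000
After insert 'dog': sets bits 3 4 -> bits=0001100000
After insert 'bat': sets bits 1 6 -> bits=0101101000
After insert 'bee': sets bits 6 8 -> bits=0101101010
After insert 'fox': sets bits 1 9 -> bits=0101101011
After insert 'jay': sets bits 0 5 -> bits=1101111011
After insert 'emu': sets bits 1 6 -> bits=1101111011
Not inserted: eel ram — query each against bits=1101111011:
query eel: checks bit1=1, bit9=1 (all 1) -> maybe => FALSE POSITIVE
query ram: checks bit8=1, bit9=1 (all 1) -> maybe => FALSE POSITIVE
False positives (alphabetical): eel ram

Answer: eel ram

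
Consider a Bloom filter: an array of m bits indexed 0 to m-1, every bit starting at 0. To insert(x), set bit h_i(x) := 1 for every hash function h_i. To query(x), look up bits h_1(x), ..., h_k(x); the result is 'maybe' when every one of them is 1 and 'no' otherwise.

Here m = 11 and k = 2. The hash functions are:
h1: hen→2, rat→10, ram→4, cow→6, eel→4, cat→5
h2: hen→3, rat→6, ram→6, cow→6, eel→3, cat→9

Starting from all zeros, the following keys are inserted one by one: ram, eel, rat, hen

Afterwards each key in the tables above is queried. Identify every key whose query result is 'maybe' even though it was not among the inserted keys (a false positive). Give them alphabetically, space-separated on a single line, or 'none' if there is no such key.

Answer: cow

Derivation:
Start: bits=00000000000
After insert 'ram': sets bits 4 6 -> bits=00001010000
After insert 'eel': sets bits 3 4 -> bits=00011010000
After insert 'rat': sets bits 6 10 -> bits=00011010001
After insert 'hen': sets bits 2 3 -> bits=00111010001
Not inserted: cat cow — query each against bits=00111010001:
query cat: checks bit5=0, bit9=0 (has a 0) -> no => not a false positive
query cow: checks bit6=1 (all 1) -> maybe => FALSE POSITIVE
False positives (alphabetical): cow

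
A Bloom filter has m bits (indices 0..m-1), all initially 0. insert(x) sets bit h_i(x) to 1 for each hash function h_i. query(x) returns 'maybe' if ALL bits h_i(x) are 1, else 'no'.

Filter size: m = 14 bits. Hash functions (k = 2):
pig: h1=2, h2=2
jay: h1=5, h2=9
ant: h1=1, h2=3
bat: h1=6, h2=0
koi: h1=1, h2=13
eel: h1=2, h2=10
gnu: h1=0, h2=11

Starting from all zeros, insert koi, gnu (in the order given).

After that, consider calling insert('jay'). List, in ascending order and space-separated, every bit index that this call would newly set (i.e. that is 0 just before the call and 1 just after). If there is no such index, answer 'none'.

Start: bits=00000000000000
After insert 'koi': sets bits 1 13 -> bits=01000000000001
After insert 'gnu': sets bits 0 11 -> bits=11000000000101
insert 'jay' would touch bits 5 9; currently bit5=0, bit9=0
Bits that are 0 among those (would change 0->1): 5 9

Answer: 5 9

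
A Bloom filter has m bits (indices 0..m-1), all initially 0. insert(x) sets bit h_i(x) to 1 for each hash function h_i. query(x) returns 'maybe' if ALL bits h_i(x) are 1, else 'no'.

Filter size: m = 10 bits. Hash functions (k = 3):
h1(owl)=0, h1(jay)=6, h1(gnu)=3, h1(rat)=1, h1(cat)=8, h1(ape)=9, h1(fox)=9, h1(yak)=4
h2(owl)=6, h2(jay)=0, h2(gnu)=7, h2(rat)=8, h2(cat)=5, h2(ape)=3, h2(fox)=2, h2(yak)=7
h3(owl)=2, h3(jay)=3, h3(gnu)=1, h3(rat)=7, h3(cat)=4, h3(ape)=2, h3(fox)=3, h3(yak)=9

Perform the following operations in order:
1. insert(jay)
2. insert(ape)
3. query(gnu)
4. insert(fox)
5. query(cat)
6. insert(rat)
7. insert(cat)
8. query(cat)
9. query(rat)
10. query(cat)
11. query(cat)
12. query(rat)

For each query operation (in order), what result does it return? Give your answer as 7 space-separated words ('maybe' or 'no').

Answer: no no maybe maybe maybe maybe maybe

Derivation:
Start: bits=0000000000
Op 1: insert jay -> sets bits 0 3 6 -> bits=1001001000
Op 2: insert ape -> sets bits 2 3 9 -> bits=1011001001
Op 3: query gnu -> checks bit1=0, bit3=1, bit7=0 (has a 0) -> no
Op 4: insert fox -> sets bits 2 3 9 -> bits=1011001001
Op 5: query cat -> checks bit4=0, bit5=0, bit8=0 (has a 0) -> no
Op 6: insert rat -> sets bits 1 7 8 -> bits=1111001111
Op 7: insert cat -> sets bits 4 5 8 -> bits=1111111111
Op 8: query cat -> checks bit4=1, bit5=1, bit8=1 (all 1) -> maybe
Op 9: query rat -> checks bit1=1, bit7=1, bit8=1 (all 1) -> maybe
Op 10: query cat -> checks bit4=1, bit5=1, bit8=1 (all 1) -> maybe
Op 11: query cat -> checks bit4=1, bit5=1, bit8=1 (all 1) -> maybe
Op 12: query rat -> checks bit1=1, bit7=1, bit8=1 (all 1) -> maybe
Query results in order: no no maybe maybe maybe maybe maybe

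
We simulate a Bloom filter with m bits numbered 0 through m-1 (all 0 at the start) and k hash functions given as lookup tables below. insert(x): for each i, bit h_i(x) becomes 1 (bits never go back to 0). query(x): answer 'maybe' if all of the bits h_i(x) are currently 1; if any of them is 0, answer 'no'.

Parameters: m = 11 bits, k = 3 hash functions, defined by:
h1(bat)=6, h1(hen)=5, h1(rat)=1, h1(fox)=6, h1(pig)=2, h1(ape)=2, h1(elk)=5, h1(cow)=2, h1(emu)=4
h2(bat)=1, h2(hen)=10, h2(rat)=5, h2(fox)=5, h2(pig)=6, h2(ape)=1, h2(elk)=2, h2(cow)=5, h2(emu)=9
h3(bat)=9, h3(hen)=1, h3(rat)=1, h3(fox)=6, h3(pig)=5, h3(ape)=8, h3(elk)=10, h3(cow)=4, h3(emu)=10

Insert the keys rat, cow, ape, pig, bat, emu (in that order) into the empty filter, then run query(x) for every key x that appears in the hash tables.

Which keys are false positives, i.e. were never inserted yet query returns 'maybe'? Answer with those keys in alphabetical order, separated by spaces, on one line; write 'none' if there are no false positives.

Start: bits=00000000000
After insert 'rat': sets bits 1 5 -> bits=01000100000
After insert 'cow': sets bits 2 4 5 -> bits=01101100000
After insert 'ape': sets bits 1 2 8 -> bits=01101100100
After insert 'pig': sets bits 2 5 6 -> bits=01101110100
After insert 'bat': sets bits 1 6 9 -> bits=01101110110
After insert 'emu': sets bits 4 9 10 -> bits=01101110111
Not inserted: elk fox hen — query each against bits=01101110111:
query elk: checks bit2=1, bit5=1, bit10=1 (all 1) -> maybe => FALSE POSITIVE
query fox: checks bit5=1, bit6=1 (all 1) -> maybe => FALSE POSITIVE
query hen: checks bit1=1, bit5=1, bit10=1 (all 1) -> maybe => FALSE POSITIVE
False positives (alphabetical): elk fox hen

Answer: elk fox hen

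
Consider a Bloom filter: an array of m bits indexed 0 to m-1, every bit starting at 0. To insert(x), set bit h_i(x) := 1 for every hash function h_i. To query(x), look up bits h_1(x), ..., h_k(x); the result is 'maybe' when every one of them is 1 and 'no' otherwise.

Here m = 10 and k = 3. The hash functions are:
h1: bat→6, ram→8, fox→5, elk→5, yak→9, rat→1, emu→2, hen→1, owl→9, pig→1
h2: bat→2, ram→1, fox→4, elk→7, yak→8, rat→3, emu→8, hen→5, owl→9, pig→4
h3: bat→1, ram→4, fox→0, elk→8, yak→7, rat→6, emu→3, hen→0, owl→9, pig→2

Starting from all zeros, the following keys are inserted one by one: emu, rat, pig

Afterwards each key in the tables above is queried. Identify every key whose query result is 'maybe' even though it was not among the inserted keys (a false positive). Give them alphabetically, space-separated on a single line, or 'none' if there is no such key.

Answer: bat ram

Derivation:
Start: bits=0000000000
After insert 'emu': sets bits 2 3 8 -> bits=0011000010
After insert 'rat': sets bits 1 3 6 -> bits=0111001010
After insert 'pig': sets bits 1 2 4 -> bits=0111101010
Not inserted: bat elk fox hen owl ram yak — query each against bits=0111101010:
query bat: checks bit1=1, bit2=1, bit6=1 (all 1) -> maybe => FALSE POSITIVE
query elk: checks bit5=0, bit7=0, bit8=1 (has a 0) -> no => not a false positive
query fox: checks bit0=0, bit4=1, bit5=0 (has a 0) -> no => not a false positive
query hen: checks bit0=0, bit1=1, bit5=0 (has a 0) -> no => not a false positive
query owl: checks bit9=0 (has a 0) -> no => not a false positive
query ram: checks bit1=1, bit4=1, bit8=1 (all 1) -> maybe => FALSE POSITIVE
query yak: checks bit7=0, bit8=1, bit9=0 (has a 0) -> no => not a false positive
False positives (alphabetical): bat ram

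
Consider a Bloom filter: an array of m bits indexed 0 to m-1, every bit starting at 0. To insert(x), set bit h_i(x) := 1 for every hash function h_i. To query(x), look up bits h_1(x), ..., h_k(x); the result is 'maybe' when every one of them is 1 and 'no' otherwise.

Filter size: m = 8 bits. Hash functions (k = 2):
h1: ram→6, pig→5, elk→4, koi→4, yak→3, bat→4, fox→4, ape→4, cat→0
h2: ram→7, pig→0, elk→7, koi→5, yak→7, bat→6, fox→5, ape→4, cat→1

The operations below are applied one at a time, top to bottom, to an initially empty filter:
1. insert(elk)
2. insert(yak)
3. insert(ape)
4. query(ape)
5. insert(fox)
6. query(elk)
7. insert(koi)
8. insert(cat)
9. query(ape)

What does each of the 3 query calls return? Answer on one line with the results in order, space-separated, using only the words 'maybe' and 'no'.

Start: bits=00000000
Op 1: insert elk -> sets bits 4 7 -> bits=00001001
Op 2: insert yak -> sets bits 3 7 -> bits=00011001
Op 3: insert ape -> sets bits 4 -> bits=00011001
Op 4: query ape -> checks bit4=1 (all 1) -> maybe
Op 5: insert fox -> sets bits 4 5 -> bits=00011101
Op 6: query elk -> checks bit4=1, bit7=1 (all 1) -> maybe
Op 7: insert koi -> sets bits 4 5 -> bits=00011101
Op 8: insert cat -> sets bits 0 1 -> bits=11011101
Op 9: query ape -> checks bit4=1 (all 1) -> maybe
Query results in order: maybe maybe maybe

Answer: maybe maybe maybe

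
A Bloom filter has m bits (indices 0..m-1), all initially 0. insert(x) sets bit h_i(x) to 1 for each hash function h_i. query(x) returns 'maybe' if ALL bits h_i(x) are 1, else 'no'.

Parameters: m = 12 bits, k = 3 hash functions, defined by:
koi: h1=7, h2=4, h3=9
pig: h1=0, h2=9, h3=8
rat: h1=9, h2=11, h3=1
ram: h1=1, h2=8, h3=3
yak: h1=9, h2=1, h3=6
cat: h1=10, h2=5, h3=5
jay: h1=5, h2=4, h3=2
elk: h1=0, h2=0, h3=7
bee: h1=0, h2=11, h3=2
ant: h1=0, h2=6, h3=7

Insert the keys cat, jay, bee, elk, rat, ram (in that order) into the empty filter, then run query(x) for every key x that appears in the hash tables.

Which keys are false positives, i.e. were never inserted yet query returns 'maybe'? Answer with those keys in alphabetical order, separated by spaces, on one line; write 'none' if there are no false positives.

Answer: koi pig

Derivation:
Start: bits=000000000000
After insert 'cat': sets bits 5 10 -> bits=000001000010
After insert 'jay': sets bits 2 4 5 -> bits=001011000010
After insert 'bee': sets bits 0 2 11 -> bits=101011000011
After insert 'elk': sets bits 0 7 -> bits=101011010011
After insert 'rat': sets bits 1 9 11 -> bits=111011010111
After insert 'ram': sets bits 1 3 8 -> bits=111111011111
Not inserted: ant koi pig yak — query each against bits=111111011111:
query ant: checks bit0=1, bit6=0, bit7=1 (has a 0) -> no => not a false positive
query koi: checks bit4=1, bit7=1, bit9=1 (all 1) -> maybe => FALSE POSITIVE
query pig: checks bit0=1, bit8=1, bit9=1 (all 1) -> maybe => FALSE POSITIVE
query yak: checks bit1=1, bit6=0, bit9=1 (has a 0) -> no => not a false positive
False positives (alphabetical): koi pig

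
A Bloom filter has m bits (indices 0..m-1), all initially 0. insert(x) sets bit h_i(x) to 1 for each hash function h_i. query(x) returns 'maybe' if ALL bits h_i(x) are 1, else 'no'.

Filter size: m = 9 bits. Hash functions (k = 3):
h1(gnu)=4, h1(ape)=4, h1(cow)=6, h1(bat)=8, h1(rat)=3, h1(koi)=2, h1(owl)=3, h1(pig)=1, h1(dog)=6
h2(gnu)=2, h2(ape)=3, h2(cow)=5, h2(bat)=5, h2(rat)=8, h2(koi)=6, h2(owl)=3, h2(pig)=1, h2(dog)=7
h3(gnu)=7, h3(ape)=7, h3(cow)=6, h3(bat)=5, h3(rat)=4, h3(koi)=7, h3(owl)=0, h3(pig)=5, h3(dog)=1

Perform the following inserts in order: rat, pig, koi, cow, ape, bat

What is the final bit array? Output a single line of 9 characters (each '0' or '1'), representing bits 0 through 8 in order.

Answer: 011111111

Derivation:
Start: bits=000000000
After insert 'rat': sets bits 3 4 8 -> bits=000110001
After insert 'pig': sets bits 1 5 -> bits=010111001
After insert 'koi': sets bits 2 6 7 -> bits=011111111
After insert 'cow': sets bits 5 6 -> bits=011111111
After insert 'ape': sets bits 3 4 7 -> bits=011111111
After insert 'bat': sets bits 5 8 -> bits=011111111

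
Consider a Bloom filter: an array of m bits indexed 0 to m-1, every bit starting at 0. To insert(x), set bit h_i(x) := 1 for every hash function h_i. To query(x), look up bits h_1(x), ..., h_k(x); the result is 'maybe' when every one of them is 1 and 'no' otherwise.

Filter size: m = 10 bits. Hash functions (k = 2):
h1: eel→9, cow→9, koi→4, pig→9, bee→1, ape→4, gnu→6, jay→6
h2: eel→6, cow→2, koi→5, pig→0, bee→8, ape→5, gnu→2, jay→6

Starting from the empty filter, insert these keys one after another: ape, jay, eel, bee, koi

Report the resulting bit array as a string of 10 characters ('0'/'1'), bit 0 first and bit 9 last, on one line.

Start: bits=0000000000
After insert 'ape': sets bits 4 5 -> bits=0000110000
After insert 'jay': sets bits 6 -> bits=0000111000
After insert 'eel': sets bits 6 9 -> bits=0000111001
After insert 'bee': sets bits 1 8 -> bits=0100111011
After insert 'koi': sets bits 4 5 -> bits=0100111011

Answer: 0100111011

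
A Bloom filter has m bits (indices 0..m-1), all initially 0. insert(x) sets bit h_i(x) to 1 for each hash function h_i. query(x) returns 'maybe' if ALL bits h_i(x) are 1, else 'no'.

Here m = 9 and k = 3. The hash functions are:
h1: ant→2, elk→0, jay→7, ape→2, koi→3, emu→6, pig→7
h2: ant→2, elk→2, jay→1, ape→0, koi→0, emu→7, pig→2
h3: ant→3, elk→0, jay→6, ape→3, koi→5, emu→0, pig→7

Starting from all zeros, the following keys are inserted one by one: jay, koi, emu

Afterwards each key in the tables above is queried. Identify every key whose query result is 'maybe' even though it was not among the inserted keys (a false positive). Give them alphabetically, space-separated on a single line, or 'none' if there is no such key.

Answer: none

Derivation:
Start: bits=000000000
After insert 'jay': sets bits 1 6 7 -> bits=010000110
After insert 'koi': sets bits 0 3 5 -> bits=110101110
After insert 'emu': sets bits 0 6 7 -> bits=110101110
Not inserted: ant ape elk pig — query each against bits=110101110:
query ant: checks bit2=0, bit3=1 (has a 0) -> no => not a false positive
query ape: checks bit0=1, bit2=0, bit3=1 (has a 0) -> no => not a false positive
query elk: checks bit0=1, bit2=0 (has a 0) -> no => not a false positive
query pig: checks bit2=0, bit7=1 (has a 0) -> no => not a false positive
False positives (alphabetical): none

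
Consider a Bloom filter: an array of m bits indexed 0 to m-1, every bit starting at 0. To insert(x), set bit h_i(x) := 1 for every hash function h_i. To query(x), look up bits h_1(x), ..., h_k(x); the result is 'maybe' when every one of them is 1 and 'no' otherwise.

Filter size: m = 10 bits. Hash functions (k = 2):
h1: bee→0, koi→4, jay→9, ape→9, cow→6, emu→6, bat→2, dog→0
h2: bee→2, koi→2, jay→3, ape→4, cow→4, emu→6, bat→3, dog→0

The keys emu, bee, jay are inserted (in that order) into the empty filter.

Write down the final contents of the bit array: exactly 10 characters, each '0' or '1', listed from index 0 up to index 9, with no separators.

Answer: 1011001001

Derivation:
Start: bits=0000000000
After insert 'emu': sets bits 6 -> bits=0000001000
After insert 'bee': sets bits 0 2 -> bits=1010001000
After insert 'jay': sets bits 3 9 -> bits=1011001001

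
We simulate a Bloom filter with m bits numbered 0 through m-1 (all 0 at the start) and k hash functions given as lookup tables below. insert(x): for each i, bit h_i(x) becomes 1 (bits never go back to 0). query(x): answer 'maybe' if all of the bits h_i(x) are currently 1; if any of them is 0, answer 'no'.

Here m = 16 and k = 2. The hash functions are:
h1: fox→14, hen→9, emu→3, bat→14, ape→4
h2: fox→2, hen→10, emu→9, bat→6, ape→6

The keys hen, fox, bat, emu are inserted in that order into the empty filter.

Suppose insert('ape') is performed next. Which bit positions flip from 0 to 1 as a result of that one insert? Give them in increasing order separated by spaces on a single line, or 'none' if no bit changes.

Answer: 4

Derivation:
Start: bits=0000000000000000
After insert 'hen': sets bits 9 10 -> bits=0000000001100000
After insert 'fox': sets bits 2 14 -> bits=0010000001100010
After insert 'bat': sets bits 6 14 -> bits=0010001001100010
After insert 'emu': sets bits 3 9 -> bits=0011001001100010
insert 'ape' would touch bits 4 6; currently bit4=0, bit6=1
Bits that are 0 among those (would change 0->1): 4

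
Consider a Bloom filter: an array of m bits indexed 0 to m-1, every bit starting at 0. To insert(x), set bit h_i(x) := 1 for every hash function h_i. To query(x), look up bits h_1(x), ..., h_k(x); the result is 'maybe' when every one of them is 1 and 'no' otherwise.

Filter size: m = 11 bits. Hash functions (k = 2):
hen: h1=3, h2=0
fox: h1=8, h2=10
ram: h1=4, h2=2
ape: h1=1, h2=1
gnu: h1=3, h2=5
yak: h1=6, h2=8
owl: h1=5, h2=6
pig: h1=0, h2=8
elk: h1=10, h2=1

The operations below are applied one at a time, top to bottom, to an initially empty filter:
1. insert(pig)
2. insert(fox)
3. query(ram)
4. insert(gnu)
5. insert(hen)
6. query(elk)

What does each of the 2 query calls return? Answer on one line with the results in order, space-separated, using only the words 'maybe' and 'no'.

Start: bits=00000000000
Op 1: insert pig -> sets bits 0 8 -> bits=10000000100
Op 2: insert fox -> sets bits 8 10 -> bits=10000000101
Op 3: query ram -> checks bit2=0, bit4=0 (has a 0) -> no
Op 4: insert gnu -> sets bits 3 5 -> bits=10010100101
Op 5: insert hen -> sets bits 0 3 -> bits=10010100101
Op 6: query elk -> checks bit1=0, bit10=1 (has a 0) -> no
Query results in order: no no

Answer: no no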